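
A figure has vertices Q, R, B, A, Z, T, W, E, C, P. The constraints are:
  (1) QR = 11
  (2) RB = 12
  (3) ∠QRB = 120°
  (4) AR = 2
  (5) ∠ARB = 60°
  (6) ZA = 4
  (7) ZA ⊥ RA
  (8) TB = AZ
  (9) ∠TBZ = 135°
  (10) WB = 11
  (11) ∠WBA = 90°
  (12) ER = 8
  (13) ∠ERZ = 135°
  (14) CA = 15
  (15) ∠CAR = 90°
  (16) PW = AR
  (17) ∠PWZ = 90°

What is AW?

Step 1: By the law of cosines on triangle BRA: BA² = 12² + 2² − 2·12·2·cos(60°) = 124, so BA = 2·√31.
Step 2: By the law of cosines on triangle ABW: AW² = (2·√31)² + 11² − 2·2·√31·11·cos(90°) = 245, so AW = 7·√5.

Therefore, the length of AW = 7·√5.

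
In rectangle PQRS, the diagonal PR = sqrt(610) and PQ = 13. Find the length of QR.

The diagonal of a rectangle forms a right triangle with the two sides.
Rearranging the Pythagorean theorem: missing side = sqrt(d^2 - known^2).
= sqrt(610 - 169) = sqrt(441) = 21.

21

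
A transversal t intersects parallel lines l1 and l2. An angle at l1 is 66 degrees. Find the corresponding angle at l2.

Corresponding angles formed by parallel lines and a transversal are equal.
The given angle is 66 degrees.
The corresponding angle = 66 degrees.

66 degrees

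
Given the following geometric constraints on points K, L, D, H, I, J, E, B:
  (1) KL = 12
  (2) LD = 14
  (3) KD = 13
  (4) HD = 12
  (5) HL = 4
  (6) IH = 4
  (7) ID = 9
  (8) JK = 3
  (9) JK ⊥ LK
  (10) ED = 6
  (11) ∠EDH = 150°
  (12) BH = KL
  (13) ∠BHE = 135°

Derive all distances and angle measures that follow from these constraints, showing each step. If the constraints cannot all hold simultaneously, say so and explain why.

The constraints are consistent.

From the given relations:
  BH = KL = 12

Step 1: From LK = 12, KJ = 3, and ∠LKJ = 90°, by the law of cosines:
  LJ² = LK² + KJ² - 2·LK·KJ·cos(90°) = 144 + 9 - 0 = 153
  LJ = 3·√17

Step 2: From HD = 12, DE = 6, and ∠HDE = 150°, by the law of cosines:
  HE² = HD² + DE² - 2·HD·DE·cos(150°) = 144 + 36 + 124.7 = 304.7
  HE ≈ 17.46

Step 3: From KD = 13, KL = 12, DL = 14, by the inverse law of cosines:
  cos(∠DKL) = (KD² + KL² - DL²) / (2·KD·KL)
  ∠DKL = 67.98°

Step 4: From LD = 14, LH = 4, DH = 12, by the inverse law of cosines:
  cos(∠DLH) = (LD² + LH² - DH²) / (2·LD·LH)
  ∠DLH = 52.62°

Step 5: From LD = 14, LK = 12, DK = 13, by the inverse law of cosines:
  cos(∠DLK) = (LD² + LK² - DK²) / (2·LD·LK)
  ∠DLK = 59.41°

Step 6: From DH = 12, DI = 9, HI = 4, by the inverse law of cosines:
  cos(∠HDI) = (DH² + DI² - HI²) / (2·DH·DI)
  ∠HDI = 14.63°

Step 7: From DH = 12, DL = 14, HL = 4, by the inverse law of cosines:
  cos(∠HDL) = (DH² + DL² - HL²) / (2·DH·DL)
  ∠HDL = 15.36°

Step 8: From DK = 13, DL = 14, KL = 12, by the inverse law of cosines:
  cos(∠KDL) = (DK² + DL² - KL²) / (2·DK·DL)
  ∠KDL = 52.62°

Step 9: From HD = 12, HI = 4, DI = 9, by the inverse law of cosines:
  cos(∠DHI) = (HD² + HI² - DI²) / (2·HD·HI)
  ∠DHI = 34.62°

Step 10: From HD = 12, HL = 4, DL = 14, by the inverse law of cosines:
  cos(∠DHL) = (HD² + HL² - DL²) / (2·HD·HL)
  ∠DHL = 112.02°

Step 11: From ID = 9, IH = 4, DH = 12, by the inverse law of cosines:
  cos(∠DIH) = (ID² + IH² - DH²) / (2·ID·IH)
  ∠DIH = 130.75°

Step 12: From EH = 17.46, HB = 12, and ∠EHB = 135°, by the law of cosines:
  EB² = EH² + HB² - 2·EH·HB·cos(135°) = 304.7 + 144 + 296.2 = 744.9
  EB ≈ 27.29

Step 13: From LJ = 3·√17, LK = 12, JK = 3, by the inverse law of cosines:
  cos(∠JLK) = (LJ² + LK² - JK²) / (2·LJ·LK)
  ∠JLK = 14.04°

Step 14: From HD = 12, HE = 17.46, DE = 6, by the inverse law of cosines:
  cos(∠DHE) = (HD² + HE² - DE²) / (2·HD·HE)
  ∠DHE = 9.9°

Step 15: From JK = 3, JL = 3·√17, KL = 12, by the inverse law of cosines:
  cos(∠KJL) = (JK² + JL² - KL²) / (2·JK·JL)
  ∠KJL = 75.96°

Step 16: From ED = 6, EH = 17.46, DH = 12, by the inverse law of cosines:
  cos(∠DEH) = (ED² + EH² - DH²) / (2·ED·EH)
  ∠DEH = 20.1°

Step 17: From EB = 27.29, EH = 17.46, BH = 12, by the inverse law of cosines:
  cos(∠BEH) = (EB² + EH² - BH²) / (2·EB·EH)
  ∠BEH = 18.11°

Step 18: From BE = 27.29, BH = 12, EH = 17.46, by the inverse law of cosines:
  cos(∠EBH) = (BE² + BH² - EH²) / (2·BE·BH)
  ∠EBH = 26.89°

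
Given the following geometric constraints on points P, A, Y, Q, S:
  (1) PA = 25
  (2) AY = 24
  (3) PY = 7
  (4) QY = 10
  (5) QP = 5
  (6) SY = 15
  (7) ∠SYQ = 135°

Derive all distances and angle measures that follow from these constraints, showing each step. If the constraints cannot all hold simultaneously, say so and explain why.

The constraints are consistent.

Step 1: From QY = 10, YS = 15, and ∠QYS = 135°, by the law of cosines:
  QS² = QY² + YS² - 2·QY·YS·cos(135°) = 100 + 225 + 212.1 = 537.1
  QS ≈ 23.18

Step 2: From PA = 25, PY = 7, AY = 24, by the inverse law of cosines:
  cos(∠APY) = (PA² + PY² - AY²) / (2·PA·PY)
  ∠APY = 73.74°

Step 3: From PQ = 5, PY = 7, QY = 10, by the inverse law of cosines:
  cos(∠QPY) = (PQ² + PY² - QY²) / (2·PQ·PY)
  ∠QPY = 111.8°

Step 4: From AP = 25, AY = 24, PY = 7, by the inverse law of cosines:
  cos(∠PAY) = (AP² + AY² - PY²) / (2·AP·AY)
  ∠PAY = 16.26°

Step 5: From YA = 24, YP = 7, AP = 25, by the inverse law of cosines:
  cos(∠AYP) = (YA² + YP² - AP²) / (2·YA·YP)
  ∠AYP = 90°

Step 6: From YP = 7, YQ = 10, PQ = 5, by the inverse law of cosines:
  cos(∠PYQ) = (YP² + YQ² - PQ²) / (2·YP·YQ)
  ∠PYQ = 27.66°

Step 7: From QP = 5, QY = 10, PY = 7, by the inverse law of cosines:
  cos(∠PQY) = (QP² + QY² - PY²) / (2·QP·QY)
  ∠PQY = 40.54°

Step 8: From QS = 23.18, QY = 10, SY = 15, by the inverse law of cosines:
  cos(∠SQY) = (QS² + QY² - SY²) / (2·QS·QY)
  ∠SQY = 27.24°

Step 9: From SQ = 23.18, SY = 15, QY = 10, by the inverse law of cosines:
  cos(∠QSY) = (SQ² + SY² - QY²) / (2·SQ·SY)
  ∠QSY = 17.76°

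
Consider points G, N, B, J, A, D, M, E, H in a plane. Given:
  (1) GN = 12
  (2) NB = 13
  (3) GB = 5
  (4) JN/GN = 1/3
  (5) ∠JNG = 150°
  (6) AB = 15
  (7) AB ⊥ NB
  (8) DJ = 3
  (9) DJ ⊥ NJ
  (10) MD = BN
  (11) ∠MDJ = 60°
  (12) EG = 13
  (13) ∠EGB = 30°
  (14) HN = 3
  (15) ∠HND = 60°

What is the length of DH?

From the given relations: JN = 1/3·GN = 1/3·12 = 4.
Step 1: By the law of cosines on triangle DJN: DN² = 3² + 4² − 2·3·4·cos(90°) = 25, so DN = 5.
Step 2: By the law of cosines on triangle DNH: DH² = 5² + 3² − 2·5·3·cos(60°) = 19, so DH = √19.

Therefore, the length of DH = √19.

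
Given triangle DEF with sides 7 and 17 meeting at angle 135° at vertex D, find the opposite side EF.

When two sides and the included angle are known, the law of cosines gives the third side.
c^2 = a^2 + b^2 - 2ab cos(C) generalizes the Pythagorean theorem to non-right triangles.
Here: EF^2 = 49 + 289 - 238*(-sqrt(2)/2) = 119*sqrt(2) + 338
EF = sqrt(119*sqrt(2) + 338)

sqrt(119*sqrt(2) + 338)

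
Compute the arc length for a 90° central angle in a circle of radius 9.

Arc length = 2πr × θ/360
= 2π × 9 × 1/4
= 9*pi/2

9*pi/2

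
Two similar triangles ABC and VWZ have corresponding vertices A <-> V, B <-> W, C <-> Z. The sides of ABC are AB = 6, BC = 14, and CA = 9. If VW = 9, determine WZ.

k = 9/6 = 3/2. WZ = 3/2 * 14 = 21.

21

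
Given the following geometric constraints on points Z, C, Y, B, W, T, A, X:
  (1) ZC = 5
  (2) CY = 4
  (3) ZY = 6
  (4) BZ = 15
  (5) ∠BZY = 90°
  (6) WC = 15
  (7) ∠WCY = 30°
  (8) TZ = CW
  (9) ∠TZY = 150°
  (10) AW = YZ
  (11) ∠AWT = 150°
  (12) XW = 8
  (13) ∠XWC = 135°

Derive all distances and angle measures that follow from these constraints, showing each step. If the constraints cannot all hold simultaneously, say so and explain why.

The constraints are consistent.

From the given relations:
  TZ = CW = 15
  AW = YZ = 6

Step 1: From CW = 15, WX = 8, and ∠CWX = 135°, by the law of cosines:
  CX² = CW² + WX² - 2·CW·WX·cos(135°) = 225 + 64 + 169.7 = 458.7
  CX ≈ 21.42

Step 2: From YZ = 6, ZB = 15, and ∠YZB = 90°, by the law of cosines:
  YB² = YZ² + ZB² - 2·YZ·ZB·cos(90°) = 36 + 225 - 0 = 261
  YB = 3·√29

Step 3: From YC = 4, CW = 15, and ∠YCW = 30°, by the law of cosines:
  YW² = YC² + CW² - 2·YC·CW·cos(30°) = 16 + 225 - 103.9 = 137.1
  YW ≈ 11.71

Step 4: From YZ = 6, ZT = 15, and ∠YZT = 150°, by the law of cosines:
  YT² = YZ² + ZT² - 2·YZ·ZT·cos(150°) = 36 + 225 + 155.9 = 416.9
  YT ≈ 20.42

Step 5: From ZC = 5, ZY = 6, CY = 4, by the inverse law of cosines:
  cos(∠CZY) = (ZC² + ZY² - CY²) / (2·ZC·ZY)
  ∠CZY = 41.41°

Step 6: From CY = 4, CZ = 5, YZ = 6, by the inverse law of cosines:
  cos(∠YCZ) = (CY² + CZ² - YZ²) / (2·CY·CZ)
  ∠YCZ = 82.82°

Step 7: From YC = 4, YZ = 6, CZ = 5, by the inverse law of cosines:
  cos(∠CYZ) = (YC² + YZ² - CZ²) / (2·YC·YZ)
  ∠CYZ = 55.77°

Step 8: From CW = 15, CX = 21.42, WX = 8, by the inverse law of cosines:
  cos(∠WCX) = (CW² + CX² - WX²) / (2·CW·CX)
  ∠WCX = 15.31°

Step 9: From YB = 3·√29, YZ = 6, BZ = 15, by the inverse law of cosines:
  cos(∠BYZ) = (YB² + YZ² - BZ²) / (2·YB·YZ)
  ∠BYZ = 68.2°

Step 10: From YC = 4, YW = 11.71, CW = 15, by the inverse law of cosines:
  cos(∠CYW) = (YC² + YW² - CW²) / (2·YC·YW)
  ∠CYW = 140.16°

Step 11: From YT = 20.42, YZ = 6, TZ = 15, by the inverse law of cosines:
  cos(∠TYZ) = (YT² + YZ² - TZ²) / (2·YT·YZ)
  ∠TYZ = 21.55°

Step 12: From BY = 3·√29, BZ = 15, YZ = 6, by the inverse law of cosines:
  cos(∠YBZ) = (BY² + BZ² - YZ²) / (2·BY·BZ)
  ∠YBZ = 21.8°

Step 13: From WC = 15, WY = 11.71, CY = 4, by the inverse law of cosines:
  cos(∠CWY) = (WC² + WY² - CY²) / (2·WC·WY)
  ∠CWY = 9.84°

Step 14: From TY = 20.42, TZ = 15, YZ = 6, by the inverse law of cosines:
  cos(∠YTZ) = (TY² + TZ² - YZ²) / (2·TY·TZ)
  ∠YTZ = 8.45°

Step 15: From XC = 21.42, XW = 8, CW = 15, by the inverse law of cosines:
  cos(∠CXW) = (XC² + XW² - CW²) / (2·XC·XW)
  ∠CXW = 29.69°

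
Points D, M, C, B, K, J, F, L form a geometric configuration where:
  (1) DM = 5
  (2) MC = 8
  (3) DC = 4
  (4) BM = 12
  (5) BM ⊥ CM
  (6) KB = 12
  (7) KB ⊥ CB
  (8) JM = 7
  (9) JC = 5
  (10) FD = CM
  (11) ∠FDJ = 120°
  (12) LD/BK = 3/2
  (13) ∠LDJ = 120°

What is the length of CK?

Step 1: By the law of cosines on triangle BMC: BC² = 12² + 8² − 2·12·8·cos(90°) = 208, so BC = 4·√13.
Step 2: By the law of cosines on triangle CBK: CK² = (4·√13)² + 12² − 2·4·√13·12·cos(90°) = 352, so CK = 4·√22.

Therefore, the length of CK = 4·√22.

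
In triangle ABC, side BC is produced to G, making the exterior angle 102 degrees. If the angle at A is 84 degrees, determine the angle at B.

By the exterior angle theorem: exterior angle = sum of remote interior angles.
102 = 84 + angle B
angle B = 102 - 84 = 18 degrees

18 degrees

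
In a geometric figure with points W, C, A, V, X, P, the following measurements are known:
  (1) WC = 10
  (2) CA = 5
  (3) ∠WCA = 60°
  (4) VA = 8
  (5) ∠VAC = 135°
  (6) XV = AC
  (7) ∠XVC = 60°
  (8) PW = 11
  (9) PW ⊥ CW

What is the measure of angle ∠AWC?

Step 1: By the law of cosines on triangle WCA: WA² = 10² + 5² − 2·10·5·cos(60°) = 75, so WA = 5·√3.
Step 2: By the inverse law of cosines on triangle AWC: cos(∠AWC) = ((5·√3)² + 10² − 5²) / (2·5·√3·10) = 150/173.21 = 0.866, so ∠AWC = 30°.

Therefore, the measure of angle ∠AWC = 30°.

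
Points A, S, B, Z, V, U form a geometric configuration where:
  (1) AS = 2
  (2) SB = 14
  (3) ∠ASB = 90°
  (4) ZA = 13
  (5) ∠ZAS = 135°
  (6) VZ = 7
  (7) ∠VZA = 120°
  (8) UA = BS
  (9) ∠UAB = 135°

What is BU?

From the given relations: UA = BS = 14.
Step 1: By the law of cosines on triangle BSA: BA² = 14² + 2² − 2·14·2·cos(90°) = 200, so BA = 10·√2.
Step 2: By the law of cosines on triangle BAU: BU² = (10·√2)² + 14² − 2·10·√2·14·cos(135°) = 676, so BU = 26.

Therefore, the length of BU = 26.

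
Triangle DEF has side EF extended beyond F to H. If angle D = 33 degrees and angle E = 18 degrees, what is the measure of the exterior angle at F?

Exterior angle = 33 + 18 = 51 degrees (exterior angle theorem).

51 degrees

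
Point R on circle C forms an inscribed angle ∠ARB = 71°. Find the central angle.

The inscribed angle theorem states that a central angle is always twice any inscribed angle that subtends the same arc.
Since the inscribed angle is 71°, the central angle = 2 × 71° = 142°.

142°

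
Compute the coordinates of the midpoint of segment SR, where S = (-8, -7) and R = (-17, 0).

M = ((x₁ + x₂)/2, (y₁ + y₂)/2)
= ((-8 + -17)/2, (-7 + 0)/2)
= (-25/2, -7/2) = (-25/2, -7/2)

(-25/2, -7/2)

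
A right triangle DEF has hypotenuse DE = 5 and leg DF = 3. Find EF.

Rearranging the Pythagorean theorem to solve for the unknown leg:
leg^2 = hypotenuse^2 - known_leg^2 = 25 - 9 = 16
leg = sqrt(16) = 4.

4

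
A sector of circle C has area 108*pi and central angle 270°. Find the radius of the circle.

Sector area A = πr² × θ/360, so r² = 360A / (πθ).
r² = 360 × 108*pi / (π × 270)
r² = 144
r = 12

12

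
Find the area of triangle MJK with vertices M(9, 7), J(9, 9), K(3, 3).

Shoelace: Area = (1/2)|9(9-3) + 9(3-7) + 3(7-9)| = (1/2)(12) = 6

6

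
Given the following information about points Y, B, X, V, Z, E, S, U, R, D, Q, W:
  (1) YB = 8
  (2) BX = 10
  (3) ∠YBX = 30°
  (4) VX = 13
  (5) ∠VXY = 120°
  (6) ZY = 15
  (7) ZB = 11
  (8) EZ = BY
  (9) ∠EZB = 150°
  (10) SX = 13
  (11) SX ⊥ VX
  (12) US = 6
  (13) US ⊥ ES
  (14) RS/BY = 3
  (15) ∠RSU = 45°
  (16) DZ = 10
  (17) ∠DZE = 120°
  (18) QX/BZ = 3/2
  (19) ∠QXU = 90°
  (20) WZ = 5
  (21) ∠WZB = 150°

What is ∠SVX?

Step 1: By the law of cosines on triangle VXS: VS² = 13² + 13² − 2·13·13·cos(90°) = 338, so VS = 13·√2.
Step 2: By the inverse law of cosines on triangle SVX: cos(∠SVX) = ((13·√2)² + 13² − 13²) / (2·13·√2·13) = 338/478 = 0.7071, so ∠SVX = 45°.

Therefore, the measure of angle ∠SVX = 45°.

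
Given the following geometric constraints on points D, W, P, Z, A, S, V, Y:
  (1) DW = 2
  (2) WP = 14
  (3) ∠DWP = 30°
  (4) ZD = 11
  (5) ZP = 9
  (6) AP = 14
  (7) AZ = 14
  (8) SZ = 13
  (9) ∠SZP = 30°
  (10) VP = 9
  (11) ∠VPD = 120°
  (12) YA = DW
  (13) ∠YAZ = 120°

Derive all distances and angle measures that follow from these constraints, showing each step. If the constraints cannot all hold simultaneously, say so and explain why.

The constraints are consistent.

From the given relations:
  YA = DW = 2

Step 1: From DW = 2, WP = 14, and ∠DWP = 30°, by the law of cosines:
  DP² = DW² + WP² - 2·DW·WP·cos(30°) = 4 + 196 - 48.5 = 151.5
  DP ≈ 12.31

Step 2: From PZ = 9, ZS = 13, and ∠PZS = 30°, by the law of cosines:
  PS² = PZ² + ZS² - 2·PZ·ZS·cos(30°) = 81 + 169 - 202.6 = 47.35
  PS ≈ 6.88

Step 3: From ZA = 14, AY = 2, and ∠ZAY = 120°, by the law of cosines:
  ZY² = ZA² + AY² - 2·ZA·AY·cos(120°) = 196 + 4 + 28 = 228
  ZY = 2·√57

Step 4: From PA = 14, PZ = 9, AZ = 14, by the inverse law of cosines:
  cos(∠APZ) = (PA² + PZ² - AZ²) / (2·PA·PZ)
  ∠APZ = 71.25°

Step 5: From ZA = 14, ZP = 9, AP = 14, by the inverse law of cosines:
  cos(∠AZP) = (ZA² + ZP² - AP²) / (2·ZA·ZP)
  ∠AZP = 71.25°

Step 6: From AP = 14, AZ = 14, PZ = 9, by the inverse law of cosines:
  cos(∠PAZ) = (AP² + AZ² - PZ²) / (2·AP·AZ)
  ∠PAZ = 37.5°

Step 7: From DP = 12.31, PV = 9, and ∠DPV = 120°, by the law of cosines:
  DV² = DP² + PV² - 2·DP·PV·cos(120°) = 151.5 + 81 + 110.8 = 343.3
  DV ≈ 18.53

Step 8: From DP = 12.31, DW = 2, PW = 14, by the inverse law of cosines:
  cos(∠PDW) = (DP² + DW² - PW²) / (2·DP·DW)
  ∠PDW = 145.34°

Step 9: From DP = 12.31, DZ = 11, PZ = 9, by the inverse law of cosines:
  cos(∠PDZ) = (DP² + DZ² - PZ²) / (2·DP·DZ)
  ∠PDZ = 44.99°

Step 10: From PD = 12.31, PW = 14, DW = 2, by the inverse law of cosines:
  cos(∠DPW) = (PD² + PW² - DW²) / (2·PD·PW)
  ∠DPW = 4.66°

Step 11: From PD = 12.31, PZ = 9, DZ = 11, by the inverse law of cosines:
  cos(∠DPZ) = (PD² + PZ² - DZ²) / (2·PD·PZ)
  ∠DPZ = 59.78°

Step 12: From PS = 6.88, PZ = 9, SZ = 13, by the inverse law of cosines:
  cos(∠SPZ) = (PS² + PZ² - SZ²) / (2·PS·PZ)
  ∠SPZ = 109.16°

Step 13: From ZA = 14, ZY = 2·√57, AY = 2, by the inverse law of cosines:
  cos(∠AZY) = (ZA² + ZY² - AY²) / (2·ZA·ZY)
  ∠AZY = 6.59°

Step 14: From ZD = 11, ZP = 9, DP = 12.31, by the inverse law of cosines:
  cos(∠DZP) = (ZD² + ZP² - DP²) / (2·ZD·ZP)
  ∠DZP = 75.22°

Step 15: From SP = 6.88, SZ = 13, PZ = 9, by the inverse law of cosines:
  cos(∠PSZ) = (SP² + SZ² - PZ²) / (2·SP·SZ)
  ∠PSZ = 40.84°

Step 16: From YA = 2, YZ = 2·√57, AZ = 14, by the inverse law of cosines:
  cos(∠AYZ) = (YA² + YZ² - AZ²) / (2·YA·YZ)
  ∠AYZ = 53.41°

Step 17: From DP = 12.31, DV = 18.53, PV = 9, by the inverse law of cosines:
  cos(∠PDV) = (DP² + DV² - PV²) / (2·DP·DV)
  ∠PDV = 24.88°

Step 18: From VD = 18.53, VP = 9, DP = 12.31, by the inverse law of cosines:
  cos(∠DVP) = (VD² + VP² - DP²) / (2·VD·VP)
  ∠DVP = 35.12°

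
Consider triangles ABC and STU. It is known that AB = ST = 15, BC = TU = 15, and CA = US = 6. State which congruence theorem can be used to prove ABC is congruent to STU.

Consider the given information: AB = ST = 15, BC = TU = 15, and CA = US = 6
This is not SAS or HL: SAS requires two sides and the included angle between them. HL only applies to right triangles with matching hypotenuse and leg.
The correct criterion is SSS. All three pairs of corresponding sides are equal (Side-Side-Side).

SSS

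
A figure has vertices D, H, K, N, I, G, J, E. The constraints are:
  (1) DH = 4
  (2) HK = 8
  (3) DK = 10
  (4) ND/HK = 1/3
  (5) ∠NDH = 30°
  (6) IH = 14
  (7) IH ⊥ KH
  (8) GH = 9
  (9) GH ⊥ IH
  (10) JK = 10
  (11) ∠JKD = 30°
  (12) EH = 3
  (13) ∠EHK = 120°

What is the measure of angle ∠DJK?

Step 1: By the law of cosines on triangle JKD: JD² = 10² + 10² − 2·10·10·cos(30°) = 26.79, so JD ≈ 5.18.
Step 2: By the inverse law of cosines on triangle DJK: cos(∠DJK) = (5.18² + 10² − 10²) / (2·5.18·10) = 26.79/103.53 = 0.2588, so ∠DJK = 75°.

Therefore, the measure of angle ∠DJK = 75°.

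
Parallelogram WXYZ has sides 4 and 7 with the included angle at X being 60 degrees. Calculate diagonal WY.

Using the law of cosines:
d^2 = 4^2 + 7^2 - 2(4)(7)cos(60 degrees)
d^2 = 16 + 49 - 56*1/2
d^2 = 37
d = sqrt(37)

sqrt(37)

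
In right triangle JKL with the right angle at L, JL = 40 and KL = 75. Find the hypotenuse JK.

By the Pythagorean theorem: JK^2 = JL^2 + KL^2
JK^2 = 40^2 + 75^2 = 1600 + 5625 = 7225
JK = sqrt(7225) = 85

85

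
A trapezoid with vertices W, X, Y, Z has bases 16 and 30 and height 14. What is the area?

Area = (16 + 30) * 14 / 2 = 644 / 2 = 322

322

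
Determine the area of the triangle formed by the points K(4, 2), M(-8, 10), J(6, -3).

Shoelace: Area = (1/2)|4(10--3) + -8(-3-2) + 6(2-10)| = (1/2)(44) = 22

22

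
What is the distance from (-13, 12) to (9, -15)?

d = sqrt((22)^2 + (-27)^2) = sqrt(1213)

sqrt(1213)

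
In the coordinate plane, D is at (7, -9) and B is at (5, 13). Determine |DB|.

d = sqrt((-2)^2 + (22)^2) = sqrt(488) = 2*sqrt(122)

2*sqrt(122)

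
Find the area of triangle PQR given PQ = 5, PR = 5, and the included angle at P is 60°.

When two sides and the included angle are known, the area formula is (1/2)ab sin(C).
The height from one side to the opposite vertex is 5 sin(60°) = 5*sqrt(3)/2.
Area = (1/2) * 5 * 5*sqrt(3)/2 = 25*sqrt(3)/4.

25*sqrt(3)/4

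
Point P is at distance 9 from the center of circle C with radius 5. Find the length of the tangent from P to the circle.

tangent = √(d² - r²) = √(9² - 5²) = √(81 - 25) = √56 = 2*sqrt(14)

2*sqrt(14)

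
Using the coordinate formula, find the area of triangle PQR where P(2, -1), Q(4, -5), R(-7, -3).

The Shoelace formula computes the area from vertex coordinates by summing cross products.
For vertices (2,-1), (4,-5), (-7,-3):
Signed sum = 2*-5 - 4*-1 + 4*-3 - -7*-5 + -7*-1 - 2*-3
= -6 + -47 + 13 = -40
Area = (1/2)|-40| = 20.

20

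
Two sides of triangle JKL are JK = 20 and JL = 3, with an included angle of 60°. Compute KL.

When two sides and the included angle are known, the law of cosines gives the third side.
c^2 = a^2 + b^2 - 2ab cos(C) generalizes the Pythagorean theorem to non-right triangles.
Here: KL^2 = 400 + 9 - 120*(1/2) = 349
KL = sqrt(349)

sqrt(349)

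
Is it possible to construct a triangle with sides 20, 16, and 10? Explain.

For three segments to close into a triangle, no single side can be as long as the other two combined.
The longest side is 20, and 10 + 16 = 26 > 20.
A triangle can be formed.

Yes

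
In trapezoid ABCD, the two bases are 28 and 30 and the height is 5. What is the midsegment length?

The midsegment of a trapezoid = (base1 + base2) / 2
midsegment = (28 + 30) / 2
midsegment = 58 / 2
midsegment = 29

29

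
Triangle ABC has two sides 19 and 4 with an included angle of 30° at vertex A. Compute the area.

Area = (1/2)(19)(4) sin(30°) = (1/2)(19)(4)(1/2) = 19

19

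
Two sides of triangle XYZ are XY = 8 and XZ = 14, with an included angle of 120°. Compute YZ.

By the law of cosines: YZ^2 = XY^2 + XZ^2 - 2*XY*XZ*cos(X)
YZ^2 = 8^2 + 14^2 - 2*8*14*cos(120°)
YZ^2 = 64 + 196 - 224*(-1/2)
YZ^2 = 372
YZ = 2*sqrt(93)

2*sqrt(93)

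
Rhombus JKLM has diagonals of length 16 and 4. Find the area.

Area of a rhombus = (d1 * d2) / 2
Area = (16 * 4) / 2
Area = 64 / 2
Area = 32

32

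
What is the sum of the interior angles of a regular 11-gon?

The sum of interior angles of an n-sided polygon is (n - 2) * 180.
For n = 11: (11 - 2) * 180 = 9 * 180 = 1620 degrees.

1620 degrees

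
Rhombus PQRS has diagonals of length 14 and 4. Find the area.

The diagonals of a rhombus divide it into four right triangles.
Each triangle has legs 14/ 2 = 7 and 4/2 = 2, so each has area (1/2)*7*2 = 7.
Four such triangles give total area = (d1 * d2) / 2 = 28.

28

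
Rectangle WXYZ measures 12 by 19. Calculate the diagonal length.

A rectangle's diagonal splits it into two right triangles, with the diagonal as the hypotenuse.
By the Pythagorean theorem, d^2 = 12^2 + 19^2 = 505.
Therefore d = sqrt(505).

sqrt(505)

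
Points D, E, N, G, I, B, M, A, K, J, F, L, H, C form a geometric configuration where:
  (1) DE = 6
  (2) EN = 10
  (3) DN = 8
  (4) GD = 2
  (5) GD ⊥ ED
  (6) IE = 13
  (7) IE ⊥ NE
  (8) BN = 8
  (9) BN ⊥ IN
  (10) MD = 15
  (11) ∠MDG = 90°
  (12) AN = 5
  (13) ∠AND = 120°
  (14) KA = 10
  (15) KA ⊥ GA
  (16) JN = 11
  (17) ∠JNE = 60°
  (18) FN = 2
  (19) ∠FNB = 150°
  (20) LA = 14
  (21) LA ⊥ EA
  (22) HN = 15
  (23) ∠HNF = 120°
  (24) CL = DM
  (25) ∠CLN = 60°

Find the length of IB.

Step 1: By the law of cosines on triangle NEI: NI² = 10² + 13² − 2·10·13·cos(90°) = 269, so NI ≈ 16.4.
Step 2: By the law of cosines on triangle INB: IB² = 16.4² + 8² − 2·16.4·8·cos(90°) = 333, so IB = 3·√37.

Therefore, the length of IB = 3·√37.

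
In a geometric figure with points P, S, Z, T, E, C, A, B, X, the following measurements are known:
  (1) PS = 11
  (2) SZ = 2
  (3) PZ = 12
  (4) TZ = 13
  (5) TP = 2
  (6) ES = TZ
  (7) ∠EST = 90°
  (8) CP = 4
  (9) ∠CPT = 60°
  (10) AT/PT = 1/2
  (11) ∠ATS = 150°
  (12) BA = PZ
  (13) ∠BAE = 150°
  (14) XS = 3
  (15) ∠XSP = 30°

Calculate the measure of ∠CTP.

Step 1: By the law of cosines on triangle TPC: TC² = 2² + 4² − 2·2·4·cos(60°) = 12, so TC = 2·√3.
Step 2: By the inverse law of cosines on triangle CTP: cos(∠CTP) = ((2·√3)² + 2² − 4²) / (2·2·√3·2) = 0/13.86 = 0, so ∠CTP = 90°.

Therefore, the measure of angle ∠CTP = 90°.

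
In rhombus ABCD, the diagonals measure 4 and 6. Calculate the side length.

In a rhombus, the diagonals bisect each other perpendicularly, creating four congruent right triangles.
Each triangle has legs 2 (half of 4) and 3 (half of 6).
The hypotenuse of each right triangle is a side of the rhombus:
side = sqrt(2^2 + 3^2) = sqrt(13)

sqrt(13)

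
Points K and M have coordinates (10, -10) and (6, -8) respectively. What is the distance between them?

d = sqrt((-4)^2 + (2)^2) = sqrt(20) = 2*sqrt(5)

2*sqrt(5)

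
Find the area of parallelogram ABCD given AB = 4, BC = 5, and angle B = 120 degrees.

Area = a * b * sin(theta)
Area = 4 * 5 * sin(120 degrees)
Area = 20 * sqrt(3)/2
Area = 10*sqrt(3)

10*sqrt(3)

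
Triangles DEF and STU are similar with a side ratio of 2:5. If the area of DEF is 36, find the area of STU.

For similar figures, the area ratio equals the square of the side ratio.
Side ratio (DEF to STU) = 2:5, so area ratio = 2^2:5^2 = 4:25.
If the area of DEF is 36, then the area of STU = 36 * (25/4) = 225.

225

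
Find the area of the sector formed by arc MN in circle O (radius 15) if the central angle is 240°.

Sector area = π(15²)(2/3) = 150*pi

150*pi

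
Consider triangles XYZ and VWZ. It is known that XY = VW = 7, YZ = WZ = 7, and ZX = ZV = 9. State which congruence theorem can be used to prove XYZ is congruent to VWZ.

Consider the given information: XY = VW = 7, YZ = WZ = 7, and ZX = ZV = 9
This is not AAS or HL: AAS requires two angles and a non-included side. HL only applies to right triangles with matching hypotenuse and leg.
The correct criterion is SSS. All three pairs of corresponding sides are equal (Side-Side-Side).

SSS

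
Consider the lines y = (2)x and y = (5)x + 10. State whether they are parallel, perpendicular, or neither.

Slope of line 1: m1 = 2
Slope of line 2: m2 = 5
m1 != m2 and m1*m2 = 10 != -1. Neither.

Neither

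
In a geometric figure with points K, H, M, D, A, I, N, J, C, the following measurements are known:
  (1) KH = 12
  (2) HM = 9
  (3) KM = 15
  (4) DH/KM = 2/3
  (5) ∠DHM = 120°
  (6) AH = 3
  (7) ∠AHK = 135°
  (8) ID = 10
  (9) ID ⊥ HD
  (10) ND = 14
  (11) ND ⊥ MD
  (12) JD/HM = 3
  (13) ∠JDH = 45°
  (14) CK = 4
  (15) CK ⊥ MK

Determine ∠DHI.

From the given relations: DH = 2/3·KM = 2/3·15 = 10.
Step 1: By the law of cosines on triangle HDI: HI² = 10² + 10² − 2·10·10·cos(90°) = 200, so HI = 10·√2.
Step 2: By the inverse law of cosines on triangle DHI: cos(∠DHI) = (10² + (10·√2)² − 10²) / (2·10·10·√2) = 200/282.84 = 0.7071, so ∠DHI = 45°.

Therefore, the measure of angle ∠DHI = 45°.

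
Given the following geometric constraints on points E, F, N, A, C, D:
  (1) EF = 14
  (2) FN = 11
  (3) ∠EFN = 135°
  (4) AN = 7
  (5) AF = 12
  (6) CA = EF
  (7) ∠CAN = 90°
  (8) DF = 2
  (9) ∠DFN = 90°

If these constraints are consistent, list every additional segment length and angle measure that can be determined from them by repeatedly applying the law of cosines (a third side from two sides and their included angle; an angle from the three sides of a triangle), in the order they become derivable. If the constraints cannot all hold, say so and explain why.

The constraints are consistent. Derivable facts, in order:
After 1 step:
- EN ≈ 23.13
- NC = 7·√5
- ND = 5·√5
- ∠AFN = 35.1°
- ∠ANF = 80.28°
- ∠FAN = 64.62°
After 2 steps:
- ∠ACN = 26.57°
- ∠ANC = 63.43°
- ∠DNF = 10.3°
- ∠ENF = 25.35°
- ∠FDN = 79.7°
- ∠FEN = 19.65°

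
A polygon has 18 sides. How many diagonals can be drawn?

Total line segments between 18 vertices = C(18,2) = 153.
Subtract the 18 sides: 153 - 18 = 135 diagonals.

135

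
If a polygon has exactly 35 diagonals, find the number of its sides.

Using d = n(n - 3)/2, we solve 35 = n(n - 3)/2.
So n(n - 3) = 70.
Testing n = 10: 10 * 7 = 70 = 70. Correct.
The polygon has 10 sides.

10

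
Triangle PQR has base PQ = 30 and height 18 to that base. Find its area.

Area = (1/2) * base * height
Area = (1/2) * 30 * 18
Area = 270

270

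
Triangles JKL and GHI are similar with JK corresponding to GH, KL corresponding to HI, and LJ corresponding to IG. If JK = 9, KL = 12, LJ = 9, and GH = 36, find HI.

Similar triangles have proportional sides. Setting up the proportion:
GH / JK = HI / KL
36 / 9 = HI / 12
HI = 12 * 36 / 9 = 48.

48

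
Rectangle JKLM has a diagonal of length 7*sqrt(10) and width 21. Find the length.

b = sqrt(d^2 - a^2) = sqrt(490 - 441) = sqrt(49) = 7

7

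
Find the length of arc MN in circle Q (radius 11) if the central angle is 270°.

The full circumference is 2πr = 2π(11) = 22*pi.
The arc spans 270° out of 360°, which is a fraction of 3/4.
Arc length = 22*pi × 3/4 = 33*pi/2.

33*pi/2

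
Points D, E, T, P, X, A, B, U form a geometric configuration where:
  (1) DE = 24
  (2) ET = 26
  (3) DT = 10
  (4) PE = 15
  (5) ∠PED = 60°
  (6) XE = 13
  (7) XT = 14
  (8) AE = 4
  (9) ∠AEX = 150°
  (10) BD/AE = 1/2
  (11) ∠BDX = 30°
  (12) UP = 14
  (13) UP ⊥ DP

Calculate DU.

Step 1: By the law of cosines on triangle DEP: DP² = 24² + 15² − 2·24·15·cos(60°) = 441, so DP = 21.
Step 2: By the law of cosines on triangle DPU: DU² = 21² + 14² − 2·21·14·cos(90°) = 637, so DU = 7·√13.

Therefore, the length of DU = 7·√13.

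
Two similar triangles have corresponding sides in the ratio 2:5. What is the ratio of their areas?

Area ratio = (side ratio)^2 = (2/5)^2 = 4:25.

4:25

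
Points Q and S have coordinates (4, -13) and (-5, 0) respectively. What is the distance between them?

d = sqrt((-9)^2 + (13)^2) = sqrt(250) = 5*sqrt(10)

5*sqrt(10)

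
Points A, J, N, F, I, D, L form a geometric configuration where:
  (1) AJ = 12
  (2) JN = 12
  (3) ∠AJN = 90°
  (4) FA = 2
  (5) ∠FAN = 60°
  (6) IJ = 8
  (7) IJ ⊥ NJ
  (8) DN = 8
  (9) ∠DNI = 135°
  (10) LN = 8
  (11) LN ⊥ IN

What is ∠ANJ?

Step 1: By the law of cosines on triangle NJA: NA² = 12² + 12² − 2·12·12·cos(90°) = 288, so NA = 12·√2.
Step 2: By the inverse law of cosines on triangle ANJ: cos(∠ANJ) = ((12·√2)² + 12² − 12²) / (2·12·√2·12) = 288/407.29 = 0.7071, so ∠ANJ = 45°.

Therefore, the measure of angle ∠ANJ = 45°.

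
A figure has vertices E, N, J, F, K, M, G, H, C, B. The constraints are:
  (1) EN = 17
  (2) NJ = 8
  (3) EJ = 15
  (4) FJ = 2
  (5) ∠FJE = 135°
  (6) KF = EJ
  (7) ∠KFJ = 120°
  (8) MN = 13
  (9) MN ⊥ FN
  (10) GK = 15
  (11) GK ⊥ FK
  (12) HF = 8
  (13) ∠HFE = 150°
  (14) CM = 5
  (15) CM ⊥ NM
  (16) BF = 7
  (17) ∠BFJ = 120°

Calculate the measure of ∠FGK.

From the given relations: KF = EJ = 15.
Step 1: By the law of cosines on triangle GKF: GF² = 15² + 15² − 2·15·15·cos(90°) = 450, so GF = 15·√2.
Step 2: By the inverse law of cosines on triangle FGK: cos(∠FGK) = ((15·√2)² + 15² − 15²) / (2·15·√2·15) = 450/636.4 = 0.7071, so ∠FGK = 45°.

Therefore, the measure of angle ∠FGK = 45°.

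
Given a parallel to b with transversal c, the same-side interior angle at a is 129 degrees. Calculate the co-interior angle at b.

Co-interior angles sum to 180: 180 - 129 = 51 degrees.

51 degrees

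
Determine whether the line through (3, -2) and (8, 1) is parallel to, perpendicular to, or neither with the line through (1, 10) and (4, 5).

Slope of line 1: m1 = (1 - -2)/(8 - 3) = 3/5 = 3/5
Slope of line 2: m2 = (5 - 10)/(4 - 1) = -5/3 = -5/3
Two lines are perpendicular when the product of their slopes is -1 (negative reciprocals).
m1 * m2 = (3/5) * (-5/3) = -1, confirming perpendicularity.

Perpendicular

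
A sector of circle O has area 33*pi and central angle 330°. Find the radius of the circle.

Sector area A = πr² × θ/360, so r² = 360A / (πθ).
r² = 360 × 33*pi / (π × 330)
r² = 36
r = 6

6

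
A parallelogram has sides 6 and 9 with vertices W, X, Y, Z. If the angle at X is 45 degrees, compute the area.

Area = 6 * 9 * sin(45°) = 54 * sqrt(2)/2 = 27*sqrt(2)

27*sqrt(2)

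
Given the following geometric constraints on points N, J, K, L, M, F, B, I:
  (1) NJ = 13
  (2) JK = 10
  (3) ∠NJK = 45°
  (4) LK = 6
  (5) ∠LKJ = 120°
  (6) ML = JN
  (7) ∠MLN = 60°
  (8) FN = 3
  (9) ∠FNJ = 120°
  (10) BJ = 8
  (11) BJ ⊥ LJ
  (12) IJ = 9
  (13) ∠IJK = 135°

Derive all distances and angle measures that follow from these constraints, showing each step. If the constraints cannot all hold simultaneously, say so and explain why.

The constraints are consistent.

From the given relations:
  ML = JN = 13

Step 1: From NJ = 13, JK = 10, and ∠NJK = 45°, by the law of cosines:
  NK² = NJ² + JK² - 2·NJ·JK·cos(45°) = 169 + 100 - 183.8 = 85.15
  NK ≈ 9.23

Step 2: From JK = 10, KL = 6, and ∠JKL = 120°, by the law of cosines:
  JL² = JK² + KL² - 2·JK·KL·cos(120°) = 100 + 36 + 60 = 196
  JL = 14

Step 3: From JN = 13, NF = 3, and ∠JNF = 120°, by the law of cosines:
  JF² = JN² + NF² - 2·JN·NF·cos(120°) = 169 + 9 + 39 = 217
  JF ≈ 14.73

Step 4: From KJ = 10, JI = 9, and ∠KJI = 135°, by the law of cosines:
  KI² = KJ² + JI² - 2·KJ·JI·cos(135°) = 100 + 81 + 127.3 = 308.3
  KI ≈ 17.56

Step 5: From LJ = 14, JB = 8, and ∠LJB = 90°, by the law of cosines:
  LB² = LJ² + JB² - 2·LJ·JB·cos(90°) = 196 + 64 - 0 = 260
  LB = 2·√65

Step 6: From NJ = 13, NK = 9.23, JK = 10, by the inverse law of cosines:
  cos(∠JNK) = (NJ² + NK² - JK²) / (2·NJ·NK)
  ∠JNK = 50.02°

Step 7: From JF = 14.73, JN = 13, FN = 3, by the inverse law of cosines:
  cos(∠FJN) = (JF² + JN² - FN²) / (2·JF·JN)
  ∠FJN = 10.16°

Step 8: From JK = 10, JL = 14, KL = 6, by the inverse law of cosines:
  cos(∠KJL) = (JK² + JL² - KL²) / (2·JK·JL)
  ∠KJL = 21.79°

Step 9: From KI = 17.56, KJ = 10, IJ = 9, by the inverse law of cosines:
  cos(∠IKJ) = (KI² + KJ² - IJ²) / (2·KI·KJ)
  ∠IKJ = 21.25°

Step 10: From KJ = 10, KN = 9.23, JN = 13, by the inverse law of cosines:
  cos(∠JKN) = (KJ² + KN² - JN²) / (2·KJ·KN)
  ∠JKN = 84.98°

Step 11: From LJ = 14, LK = 6, JK = 10, by the inverse law of cosines:
  cos(∠JLK) = (LJ² + LK² - JK²) / (2·LJ·LK)
  ∠JLK = 38.21°

Step 12: From FJ = 14.73, FN = 3, JN = 13, by the inverse law of cosines:
  cos(∠JFN) = (FJ² + FN² - JN²) / (2·FJ·FN)
  ∠JFN = 49.84°

Step 13: From IJ = 9, IK = 17.56, JK = 10, by the inverse law of cosines:
  cos(∠JIK) = (IJ² + IK² - JK²) / (2·IJ·IK)
  ∠JIK = 23.75°

Step 14: From LB = 2·√65, LJ = 14, BJ = 8, by the inverse law of cosines:
  cos(∠BLJ) = (LB² + LJ² - BJ²) / (2·LB·LJ)
  ∠BLJ = 29.74°

Step 15: From BJ = 8, BL = 2·√65, JL = 14, by the inverse law of cosines:
  cos(∠JBL) = (BJ² + BL² - JL²) / (2·BJ·BL)
  ∠JBL = 60.26°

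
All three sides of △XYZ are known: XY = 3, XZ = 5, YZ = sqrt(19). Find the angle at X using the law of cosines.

cos(X) = (3² + 5² - (sqrt(19))²) / (2 × 3 × 5) = 1/2, so X = arccos(1/2) = 60°.

60°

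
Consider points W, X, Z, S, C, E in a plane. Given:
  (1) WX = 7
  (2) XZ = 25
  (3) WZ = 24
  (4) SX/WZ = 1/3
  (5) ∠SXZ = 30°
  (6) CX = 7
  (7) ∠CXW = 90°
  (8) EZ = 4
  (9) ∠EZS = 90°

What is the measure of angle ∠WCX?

Step 1: By the law of cosines on triangle CXW: CW² = 7² + 7² − 2·7·7·cos(90°) = 98, so CW = 7·√2.
Step 2: By the inverse law of cosines on triangle WCX: cos(∠WCX) = ((7·√2)² + 7² − 7²) / (2·7·√2·7) = 98/138.59 = 0.7071, so ∠WCX = 45°.

Therefore, the measure of angle ∠WCX = 45°.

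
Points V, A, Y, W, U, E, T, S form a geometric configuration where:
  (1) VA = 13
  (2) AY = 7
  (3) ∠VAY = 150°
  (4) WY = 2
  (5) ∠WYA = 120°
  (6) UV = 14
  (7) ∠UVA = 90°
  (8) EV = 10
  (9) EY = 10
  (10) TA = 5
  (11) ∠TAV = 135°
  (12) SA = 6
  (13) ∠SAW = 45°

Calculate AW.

Step 1: By the law of cosines on triangle AYW: AW² = 7² + 2² − 2·7·2·cos(120°) = 67, so AW = √67.

Therefore, the length of AW = √67.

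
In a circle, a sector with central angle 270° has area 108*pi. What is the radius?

The sector covers 270°/360° = 3/4 of the full circle.
Full circle area = 108*pi / 3/4 = 144*pi.
Since full area = πr², we get r² = 144*pi/π = 144, so r = 12.

12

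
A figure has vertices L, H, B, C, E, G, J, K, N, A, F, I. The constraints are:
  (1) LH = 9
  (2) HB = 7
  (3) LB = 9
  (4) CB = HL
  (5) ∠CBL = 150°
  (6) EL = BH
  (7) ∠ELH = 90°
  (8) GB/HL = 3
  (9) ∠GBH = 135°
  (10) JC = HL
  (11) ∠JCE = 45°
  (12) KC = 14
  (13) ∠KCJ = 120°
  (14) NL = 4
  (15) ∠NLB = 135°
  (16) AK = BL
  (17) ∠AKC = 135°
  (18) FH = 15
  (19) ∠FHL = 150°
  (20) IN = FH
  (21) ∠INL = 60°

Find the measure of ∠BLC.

From the given relations: CB = HL = 9.
Step 1: By the law of cosines on triangle LBC: LC² = 9² + 9² − 2·9·9·cos(150°) = 302.3, so LC ≈ 17.39.
Step 2: By the inverse law of cosines on triangle BLC: cos(∠BLC) = (9² + 17.39² − 9²) / (2·9·17.39) = 302.3/312.96 = 0.9659, so ∠BLC = 15°.

Therefore, the measure of angle ∠BLC = 15°.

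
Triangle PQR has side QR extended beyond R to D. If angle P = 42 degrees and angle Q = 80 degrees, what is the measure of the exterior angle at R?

The interior angle at R is 180 - 42 - 80 = 58 degrees.
The exterior angle and interior angle at R are supplementary:
Exterior angle = 180 - 58 = 122 degrees.

122 degrees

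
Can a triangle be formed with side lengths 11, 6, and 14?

Sort the sides: 6, 11, 14.
It suffices to check that the sum of the two smallest exceeds the largest:
6 + 11 = 17 > 14. ✓
Yes, a valid triangle can be formed.

Yes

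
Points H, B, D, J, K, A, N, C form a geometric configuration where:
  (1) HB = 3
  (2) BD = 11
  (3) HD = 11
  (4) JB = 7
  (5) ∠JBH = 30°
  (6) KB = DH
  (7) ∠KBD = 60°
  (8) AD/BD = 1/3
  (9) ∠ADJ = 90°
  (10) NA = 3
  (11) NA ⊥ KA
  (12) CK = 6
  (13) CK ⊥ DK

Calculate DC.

From the given relations: KB = DH = 11.
Step 1: By the law of cosines on triangle DBK: DK² = 11² + 11² − 2·11·11·cos(60°) = 121, so DK = 11.
Step 2: By the law of cosines on triangle DKC: DC² = 11² + 6² − 2·11·6·cos(90°) = 157, so DC = √157.

Therefore, the length of DC = √157.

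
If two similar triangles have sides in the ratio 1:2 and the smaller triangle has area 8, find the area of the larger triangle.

Area ratio = (1/2)^2 = 1/4. Area of the larger triangle = 8 * 4/1 = 32.

32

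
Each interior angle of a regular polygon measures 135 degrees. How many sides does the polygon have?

Exterior angle = 180 - 135 = 45. n = 360 / 45 = 8.

8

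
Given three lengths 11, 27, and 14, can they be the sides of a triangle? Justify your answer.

Check the triangle inequality: 11 + 14 = 25 ≤ 27.
Since the sum of two sides does not exceed the third, no triangle can be formed.

No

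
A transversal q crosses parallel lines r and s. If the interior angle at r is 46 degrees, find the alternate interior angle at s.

Alternate interior angles lie on opposite sides of the transversal, between the parallel lines.
By the alternate interior angle theorem, they are equal: 46 degrees.

46 degrees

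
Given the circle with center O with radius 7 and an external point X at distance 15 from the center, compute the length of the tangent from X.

The tangent, radius, and line from the external point to the center form a right triangle.
The right angle is where the tangent meets the radius.
By the Pythagorean theorem: tangent² + 7² = 15²
tangent² = 225 - 49 = 176
tangent = 4*sqrt(11)

4*sqrt(11)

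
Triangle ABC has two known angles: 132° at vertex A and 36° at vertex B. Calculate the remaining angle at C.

angle C = 180 - 132 - 36 = 12 degrees.

12 degrees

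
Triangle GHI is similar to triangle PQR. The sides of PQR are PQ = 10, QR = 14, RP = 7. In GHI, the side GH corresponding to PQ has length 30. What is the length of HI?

Similar triangles have proportional sides. Setting up the proportion:
GH / PQ = HI / QR
30 / 10 = HI / 14
HI = 14 * 30 / 10 = 42.

42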